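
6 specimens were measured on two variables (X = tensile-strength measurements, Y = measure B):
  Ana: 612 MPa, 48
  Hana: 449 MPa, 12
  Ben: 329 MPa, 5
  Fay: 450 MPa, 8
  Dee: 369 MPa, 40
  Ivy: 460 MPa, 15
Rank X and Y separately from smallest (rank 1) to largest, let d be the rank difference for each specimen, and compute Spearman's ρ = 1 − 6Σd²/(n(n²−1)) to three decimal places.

0.600

Ranks of variable 1: 6, 3, 1, 4, 2, 5
Ranks of variable 2: 6, 3, 1, 2, 5, 4
d = r₁ − r₂: 0, 0, 0, 2, -3, 1
d²: 0, 0, 0, 4, 9, 1; Σd² = 14
ρ = 1 − 6·14/(6·35) = 1 − 84/210 = 0.600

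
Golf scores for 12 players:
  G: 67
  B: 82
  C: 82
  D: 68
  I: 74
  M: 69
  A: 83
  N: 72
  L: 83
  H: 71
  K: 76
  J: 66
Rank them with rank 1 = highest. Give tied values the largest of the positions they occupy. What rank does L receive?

2

Sorted (descending): 83, 83, 82, 82, 76, 74, 72, 71, 69, 68, 67, 66
The 2 values of 83 occupy positions 1–2 → each gets rank 2.
The 2 values of 82 occupy positions 3–4 → each gets rank 4.
L has value 83 → rank 2.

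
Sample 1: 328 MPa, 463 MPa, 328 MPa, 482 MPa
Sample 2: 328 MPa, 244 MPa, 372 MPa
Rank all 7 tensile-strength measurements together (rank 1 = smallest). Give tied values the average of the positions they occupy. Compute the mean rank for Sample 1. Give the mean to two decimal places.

Sorted (ascending): 244, 328, 328, 328, 372, 463, 482
The 3 values of 328 occupy positions 2–4 → average rank 3.
Sample 1 values → pooled ranks: 328→3, 463→6, 328→3, 482→7
Mean rank = (3 + 6 + 3 + 7) / 4 = 4.75

4.75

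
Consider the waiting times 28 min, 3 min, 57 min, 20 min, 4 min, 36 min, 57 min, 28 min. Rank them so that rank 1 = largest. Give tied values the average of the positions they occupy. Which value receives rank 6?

20

Sorted (descending): 57, 57, 36, 28, 28, 20, 4, 3
The 2 values of 57 occupy positions 1–2 → average rank (1+2)/2 = 1.5.
The 2 values of 28 occupy positions 4–5 → average rank (4+5)/2 = 4.5.
Rank 6 → value 20.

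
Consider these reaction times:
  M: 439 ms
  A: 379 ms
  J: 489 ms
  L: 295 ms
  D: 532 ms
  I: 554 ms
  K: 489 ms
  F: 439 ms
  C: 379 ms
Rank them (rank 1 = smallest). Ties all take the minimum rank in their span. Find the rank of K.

6

Sorted (ascending): 295, 379, 379, 439, 439, 489, 489, 532, 554
The 2 values of 379 occupy positions 2–3 → each gets rank 2.
The 2 values of 439 occupy positions 4–5 → each gets rank 4.
The 2 values of 489 occupy positions 6–7 → each gets rank 6.
K has value 489 ms → rank 6.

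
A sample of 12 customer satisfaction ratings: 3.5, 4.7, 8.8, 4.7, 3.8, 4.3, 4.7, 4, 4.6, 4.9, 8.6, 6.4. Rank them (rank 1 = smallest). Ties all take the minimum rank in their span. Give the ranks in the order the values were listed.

Sorted (ascending): 3.5, 3.8, 4, 4.3, 4.6, 4.7, 4.7, 4.7, 4.9, 6.4, 8.6, 8.8
The 3 values of 4.7 occupy positions 6–8 → each gets rank 6.

1, 6, 12, 6, 2, 4, 6, 3, 5, 9, 11, 10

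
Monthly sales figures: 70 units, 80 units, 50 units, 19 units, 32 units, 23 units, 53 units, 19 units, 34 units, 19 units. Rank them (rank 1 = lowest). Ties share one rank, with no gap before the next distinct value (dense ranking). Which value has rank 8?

Sorted (ascending): 19, 19, 19, 23, 32, 34, 50, 53, 70, 80
The 3 values of 19 share dense rank 1.
Remaining distinct values take the next consecutive integers.
Rank 8 → value 80.

80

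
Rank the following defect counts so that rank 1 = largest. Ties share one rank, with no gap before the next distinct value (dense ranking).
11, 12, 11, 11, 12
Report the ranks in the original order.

2, 1, 2, 2, 1

Sorted (descending): 12, 12, 11, 11, 11
The 2 values of 12 share dense rank 1.
The 3 values of 11 share dense rank 2.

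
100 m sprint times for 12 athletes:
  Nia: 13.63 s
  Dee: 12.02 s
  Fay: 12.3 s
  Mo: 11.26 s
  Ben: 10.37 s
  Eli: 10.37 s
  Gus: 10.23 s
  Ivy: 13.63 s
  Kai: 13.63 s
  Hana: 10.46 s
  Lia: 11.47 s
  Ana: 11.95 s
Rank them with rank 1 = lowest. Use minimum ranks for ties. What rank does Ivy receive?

10

Sorted (ascending): 10.23, 10.37, 10.37, 10.46, 11.26, 11.47, 11.95, 12.02, 12.3, 13.63, 13.63, 13.63
The 2 values of 10.37 occupy positions 2–3 → each gets rank 2.
The 3 values of 13.63 occupy positions 10–12 → each gets rank 10.
Ivy has value 13.63 s → rank 10.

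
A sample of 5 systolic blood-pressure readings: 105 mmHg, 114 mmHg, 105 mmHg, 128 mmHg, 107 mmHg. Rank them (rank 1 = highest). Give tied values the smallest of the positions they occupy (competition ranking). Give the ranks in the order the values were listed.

4, 2, 4, 1, 3

Sorted (descending): 128, 114, 107, 105, 105
The 2 values of 105 occupy positions 4–5 → each gets rank 4.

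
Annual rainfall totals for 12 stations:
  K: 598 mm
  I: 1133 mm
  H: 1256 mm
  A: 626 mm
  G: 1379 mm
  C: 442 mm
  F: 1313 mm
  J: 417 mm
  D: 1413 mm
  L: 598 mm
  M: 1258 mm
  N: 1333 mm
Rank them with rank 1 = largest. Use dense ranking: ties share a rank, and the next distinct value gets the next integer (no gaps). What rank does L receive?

Sorted (descending): 1413, 1379, 1333, 1313, 1258, 1256, 1133, 626, 598, 598, 442, 417
The 2 values of 598 share dense rank 9.
Remaining distinct values take the next consecutive integers.
L has value 598 mm → rank 9.

9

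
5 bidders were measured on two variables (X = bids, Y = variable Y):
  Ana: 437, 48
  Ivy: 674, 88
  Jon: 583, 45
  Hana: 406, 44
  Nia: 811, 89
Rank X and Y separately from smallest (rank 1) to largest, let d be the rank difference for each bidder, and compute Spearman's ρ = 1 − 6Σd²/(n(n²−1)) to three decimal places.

0.900

Ranks of variable 1: 2, 4, 3, 1, 5
Ranks of variable 2: 3, 4, 2, 1, 5
d = r₁ − r₂: -1, 0, 1, 0, 0
d²: 1, 0, 1, 0, 0; Σd² = 2
ρ = 1 − 6·2/(5·24) = 1 − 12/120 = 0.900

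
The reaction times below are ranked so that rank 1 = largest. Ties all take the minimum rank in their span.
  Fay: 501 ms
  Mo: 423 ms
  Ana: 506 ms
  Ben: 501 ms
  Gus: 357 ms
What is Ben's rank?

2

Sorted (descending): 506, 501, 501, 423, 357
The 2 values of 501 occupy positions 2–3 → each gets rank 2.
Ben has value 501 ms → rank 2.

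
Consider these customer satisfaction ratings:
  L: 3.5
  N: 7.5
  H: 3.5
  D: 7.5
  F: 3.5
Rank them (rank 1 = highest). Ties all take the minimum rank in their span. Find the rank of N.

Sorted (descending): 7.5, 7.5, 3.5, 3.5, 3.5
The 2 values of 7.5 occupy positions 1–2 → each gets rank 1.
The 3 values of 3.5 occupy positions 3–5 → each gets rank 3.
N has value 7.5 → rank 1.

1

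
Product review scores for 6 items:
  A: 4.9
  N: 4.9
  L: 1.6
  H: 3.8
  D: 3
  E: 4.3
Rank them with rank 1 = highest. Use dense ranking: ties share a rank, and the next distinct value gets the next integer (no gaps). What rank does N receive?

1

Sorted (descending): 4.9, 4.9, 4.3, 3.8, 3, 1.6
The 2 values of 4.9 share dense rank 1.
Remaining distinct values take the next consecutive integers.
N has value 4.9 → rank 1.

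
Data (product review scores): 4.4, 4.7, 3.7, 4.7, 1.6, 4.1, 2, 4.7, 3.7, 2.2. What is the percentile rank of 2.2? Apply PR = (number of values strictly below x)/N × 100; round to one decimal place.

20.0

N = 10.
Strictly below 2.2: 2. Equal to 2.2: 1.
PR = 2/10 × 100 = 20.0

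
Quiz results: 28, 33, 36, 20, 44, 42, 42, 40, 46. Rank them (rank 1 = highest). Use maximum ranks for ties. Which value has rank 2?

Sorted (descending): 46, 44, 42, 42, 40, 36, 33, 28, 20
The 2 values of 42 occupy positions 3–4 → each gets rank 4.
Rank 2 → value 44.

44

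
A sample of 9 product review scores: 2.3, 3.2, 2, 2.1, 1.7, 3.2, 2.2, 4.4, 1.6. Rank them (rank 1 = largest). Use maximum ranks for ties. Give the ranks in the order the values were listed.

4, 3, 7, 6, 8, 3, 5, 1, 9

Sorted (descending): 4.4, 3.2, 3.2, 2.3, 2.2, 2.1, 2, 1.7, 1.6
The 2 values of 3.2 occupy positions 2–3 → each gets rank 3.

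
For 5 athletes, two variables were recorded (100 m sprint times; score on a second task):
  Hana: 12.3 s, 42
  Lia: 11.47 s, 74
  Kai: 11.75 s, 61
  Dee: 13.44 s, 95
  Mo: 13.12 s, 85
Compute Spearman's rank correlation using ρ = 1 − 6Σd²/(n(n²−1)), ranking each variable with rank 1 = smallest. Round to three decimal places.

0.600

Ranks of variable 1: 3, 1, 2, 5, 4
Ranks of variable 2: 1, 3, 2, 5, 4
d = r₁ − r₂: 2, -2, 0, 0, 0
d²: 4, 4, 0, 0, 0; Σd² = 8
ρ = 1 − 6·8/(5·24) = 1 − 48/120 = 0.600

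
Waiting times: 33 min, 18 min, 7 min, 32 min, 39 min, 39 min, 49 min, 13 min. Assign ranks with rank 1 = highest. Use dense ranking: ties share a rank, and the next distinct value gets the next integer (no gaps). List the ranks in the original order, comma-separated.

3, 5, 7, 4, 2, 2, 1, 6

Sorted (descending): 49, 39, 39, 33, 32, 18, 13, 7
The 2 values of 39 share dense rank 2.
Remaining distinct values take the next consecutive integers.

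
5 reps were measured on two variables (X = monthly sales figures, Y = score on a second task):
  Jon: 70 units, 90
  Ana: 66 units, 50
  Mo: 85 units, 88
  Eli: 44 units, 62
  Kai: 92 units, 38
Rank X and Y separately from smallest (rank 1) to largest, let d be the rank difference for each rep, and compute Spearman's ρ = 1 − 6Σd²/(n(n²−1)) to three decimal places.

Ranks of variable 1: 3, 2, 4, 1, 5
Ranks of variable 2: 5, 2, 4, 3, 1
d = r₁ − r₂: -2, 0, 0, -2, 4
d²: 4, 0, 0, 4, 16; Σd² = 24
ρ = 1 − 6·24/(5·24) = 1 − 144/120 = -0.200

-0.200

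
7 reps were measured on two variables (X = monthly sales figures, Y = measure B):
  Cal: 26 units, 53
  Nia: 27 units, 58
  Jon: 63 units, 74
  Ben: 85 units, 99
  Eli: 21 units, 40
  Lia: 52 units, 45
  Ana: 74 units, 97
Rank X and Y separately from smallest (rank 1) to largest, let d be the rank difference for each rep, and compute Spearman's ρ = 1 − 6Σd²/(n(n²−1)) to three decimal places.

Ranks of variable 1: 2, 3, 5, 7, 1, 4, 6
Ranks of variable 2: 3, 4, 5, 7, 1, 2, 6
d = r₁ − r₂: -1, -1, 0, 0, 0, 2, 0
d²: 1, 1, 0, 0, 0, 4, 0; Σd² = 6
ρ = 1 − 6·6/(7·48) = 1 − 36/336 = 0.893

0.893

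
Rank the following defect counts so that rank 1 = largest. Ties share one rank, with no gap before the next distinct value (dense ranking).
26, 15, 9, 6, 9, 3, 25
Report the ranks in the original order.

Sorted (descending): 26, 25, 15, 9, 9, 6, 3
The 2 values of 9 share dense rank 4.
Remaining distinct values take the next consecutive integers.

1, 3, 4, 5, 4, 6, 2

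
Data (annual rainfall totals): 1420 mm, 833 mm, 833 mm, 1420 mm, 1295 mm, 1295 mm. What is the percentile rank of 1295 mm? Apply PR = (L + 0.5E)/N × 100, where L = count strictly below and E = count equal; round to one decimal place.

N = 6.
Strictly below 1295: 2. Equal to 1295: 2.
PR = (2 + 0.5·2)/6 × 100 = 50.0

50.0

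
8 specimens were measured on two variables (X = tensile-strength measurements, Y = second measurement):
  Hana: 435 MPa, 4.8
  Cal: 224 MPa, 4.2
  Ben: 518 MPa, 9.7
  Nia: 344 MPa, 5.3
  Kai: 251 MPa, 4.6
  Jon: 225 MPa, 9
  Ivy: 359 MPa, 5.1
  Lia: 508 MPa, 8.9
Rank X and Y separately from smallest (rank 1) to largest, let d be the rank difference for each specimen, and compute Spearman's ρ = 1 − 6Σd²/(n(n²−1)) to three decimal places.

Ranks of variable 1: 6, 1, 8, 4, 3, 2, 5, 7
Ranks of variable 2: 3, 1, 8, 5, 2, 7, 4, 6
d = r₁ − r₂: 3, 0, 0, -1, 1, -5, 1, 1
d²: 9, 0, 0, 1, 1, 25, 1, 1; Σd² = 38
ρ = 1 − 6·38/(8·63) = 1 − 228/504 = 0.548

0.548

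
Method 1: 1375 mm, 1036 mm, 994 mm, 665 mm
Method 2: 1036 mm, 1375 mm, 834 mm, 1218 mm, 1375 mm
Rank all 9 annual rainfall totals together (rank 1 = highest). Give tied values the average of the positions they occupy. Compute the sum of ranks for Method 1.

Sorted (descending): 1375, 1375, 1375, 1218, 1036, 1036, 994, 834, 665
The 3 values of 1375 occupy positions 1–3 → average rank 2.
The 2 values of 1036 occupy positions 5–6 → average rank (5+6)/2 = 5.5.
Method 1 values → pooled ranks: 1375→2, 1036→5.5, 994→7, 665→9
Rank sum = 2 + 5.5 + 7 + 9 = 23.5

23.5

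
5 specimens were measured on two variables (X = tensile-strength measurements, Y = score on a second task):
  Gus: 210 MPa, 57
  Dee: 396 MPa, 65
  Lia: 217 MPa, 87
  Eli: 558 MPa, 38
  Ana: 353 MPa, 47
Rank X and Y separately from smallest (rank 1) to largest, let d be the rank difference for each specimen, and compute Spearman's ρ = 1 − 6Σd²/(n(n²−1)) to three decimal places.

-0.500

Ranks of variable 1: 1, 4, 2, 5, 3
Ranks of variable 2: 3, 4, 5, 1, 2
d = r₁ − r₂: -2, 0, -3, 4, 1
d²: 4, 0, 9, 16, 1; Σd² = 30
ρ = 1 − 6·30/(5·24) = 1 − 180/120 = -0.500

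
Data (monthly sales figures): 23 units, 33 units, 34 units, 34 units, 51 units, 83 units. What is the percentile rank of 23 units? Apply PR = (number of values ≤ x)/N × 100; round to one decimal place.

N = 6.
Strictly below 23: 0. Equal to 23: 1.
PR = 1/6 × 100 = 16.7

16.7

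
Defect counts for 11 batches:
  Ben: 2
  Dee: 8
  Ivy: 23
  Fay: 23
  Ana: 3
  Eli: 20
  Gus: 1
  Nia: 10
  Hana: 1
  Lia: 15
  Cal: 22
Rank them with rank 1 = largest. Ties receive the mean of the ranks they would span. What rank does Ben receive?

Sorted (descending): 23, 23, 22, 20, 15, 10, 8, 3, 2, 1, 1
The 2 values of 23 occupy positions 1–2 → average rank (1+2)/2 = 1.5.
The 2 values of 1 occupy positions 10–11 → average rank (10+11)/2 = 10.5.
Ben has value 2 → rank 9.

9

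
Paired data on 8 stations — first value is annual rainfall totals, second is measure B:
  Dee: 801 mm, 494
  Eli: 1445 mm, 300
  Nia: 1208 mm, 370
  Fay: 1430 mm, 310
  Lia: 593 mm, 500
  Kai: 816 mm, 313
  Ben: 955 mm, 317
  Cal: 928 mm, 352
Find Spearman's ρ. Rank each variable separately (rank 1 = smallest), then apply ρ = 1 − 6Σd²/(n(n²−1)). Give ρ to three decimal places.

-0.786

Ranks of variable 1: 2, 8, 6, 7, 1, 3, 5, 4
Ranks of variable 2: 7, 1, 6, 2, 8, 3, 4, 5
d = r₁ − r₂: -5, 7, 0, 5, -7, 0, 1, -1
d²: 25, 49, 0, 25, 49, 0, 1, 1; Σd² = 150
ρ = 1 − 6·150/(8·63) = 1 − 900/504 = -0.786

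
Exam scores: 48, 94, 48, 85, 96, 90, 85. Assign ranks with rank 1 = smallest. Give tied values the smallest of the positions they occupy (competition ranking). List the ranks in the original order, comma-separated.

Sorted (ascending): 48, 48, 85, 85, 90, 94, 96
The 2 values of 48 occupy positions 1–2 → each gets rank 1.
The 2 values of 85 occupy positions 3–4 → each gets rank 3.

1, 6, 1, 3, 7, 5, 3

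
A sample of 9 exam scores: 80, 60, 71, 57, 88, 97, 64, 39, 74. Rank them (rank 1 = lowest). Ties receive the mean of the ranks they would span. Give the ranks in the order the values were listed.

7, 3, 5, 2, 8, 9, 4, 1, 6

Sorted (ascending): 39, 57, 60, 64, 71, 74, 80, 88, 97
No ties — each value takes its position as its rank.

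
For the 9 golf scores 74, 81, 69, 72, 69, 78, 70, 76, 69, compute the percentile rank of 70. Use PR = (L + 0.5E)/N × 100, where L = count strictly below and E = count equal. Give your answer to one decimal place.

38.9

N = 9.
Strictly below 70: 3. Equal to 70: 1.
PR = (3 + 0.5·1)/9 × 100 = 38.9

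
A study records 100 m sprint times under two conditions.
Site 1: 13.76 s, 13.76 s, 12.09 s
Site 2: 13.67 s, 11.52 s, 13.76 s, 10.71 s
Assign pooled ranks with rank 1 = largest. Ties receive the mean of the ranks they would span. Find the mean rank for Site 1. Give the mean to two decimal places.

Sorted (descending): 13.76, 13.76, 13.76, 13.67, 12.09, 11.52, 10.71
The 3 values of 13.76 occupy positions 1–3 → average rank 2.
Site 1 values → pooled ranks: 13.76→2, 13.76→2, 12.09→5
Mean rank = (2 + 2 + 5) / 3 = 3.00

3.00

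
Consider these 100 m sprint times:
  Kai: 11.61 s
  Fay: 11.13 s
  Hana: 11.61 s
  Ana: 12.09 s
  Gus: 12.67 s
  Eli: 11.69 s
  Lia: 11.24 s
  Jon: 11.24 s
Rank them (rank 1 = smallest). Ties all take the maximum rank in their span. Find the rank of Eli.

Sorted (ascending): 11.13, 11.24, 11.24, 11.61, 11.61, 11.69, 12.09, 12.67
The 2 values of 11.24 occupy positions 2–3 → each gets rank 3.
The 2 values of 11.61 occupy positions 4–5 → each gets rank 5.
Eli has value 11.69 s → rank 6.

6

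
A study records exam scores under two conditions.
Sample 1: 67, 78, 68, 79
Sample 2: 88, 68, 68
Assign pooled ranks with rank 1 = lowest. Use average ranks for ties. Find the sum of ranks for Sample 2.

Sorted (ascending): 67, 68, 68, 68, 78, 79, 88
The 3 values of 68 occupy positions 2–4 → average rank 3.
Sample 2 values → pooled ranks: 88→7, 68→3, 68→3
Rank sum = 7 + 3 + 3 = 13

13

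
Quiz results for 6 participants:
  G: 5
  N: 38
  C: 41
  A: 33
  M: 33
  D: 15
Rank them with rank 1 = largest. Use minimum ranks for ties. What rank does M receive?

3

Sorted (descending): 41, 38, 33, 33, 15, 5
The 2 values of 33 occupy positions 3–4 → each gets rank 3.
M has value 33 → rank 3.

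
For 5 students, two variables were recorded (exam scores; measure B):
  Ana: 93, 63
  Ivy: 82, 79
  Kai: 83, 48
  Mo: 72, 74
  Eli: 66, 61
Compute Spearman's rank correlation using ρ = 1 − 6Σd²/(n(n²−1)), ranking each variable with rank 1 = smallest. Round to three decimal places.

Ranks of variable 1: 5, 3, 4, 2, 1
Ranks of variable 2: 3, 5, 1, 4, 2
d = r₁ − r₂: 2, -2, 3, -2, -1
d²: 4, 4, 9, 4, 1; Σd² = 22
ρ = 1 − 6·22/(5·24) = 1 − 132/120 = -0.100

-0.100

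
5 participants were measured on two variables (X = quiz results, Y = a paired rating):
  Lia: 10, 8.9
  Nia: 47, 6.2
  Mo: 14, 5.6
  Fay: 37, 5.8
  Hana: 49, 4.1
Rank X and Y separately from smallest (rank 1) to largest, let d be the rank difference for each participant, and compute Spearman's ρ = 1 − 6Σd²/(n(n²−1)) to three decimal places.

-0.600

Ranks of variable 1: 1, 4, 2, 3, 5
Ranks of variable 2: 5, 4, 2, 3, 1
d = r₁ − r₂: -4, 0, 0, 0, 4
d²: 16, 0, 0, 0, 16; Σd² = 32
ρ = 1 − 6·32/(5·24) = 1 − 192/120 = -0.600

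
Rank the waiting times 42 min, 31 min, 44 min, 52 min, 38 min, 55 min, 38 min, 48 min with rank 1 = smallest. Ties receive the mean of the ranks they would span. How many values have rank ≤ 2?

1

Sorted (ascending): 31, 38, 38, 42, 44, 48, 52, 55
The 2 values of 38 occupy positions 2–3 → average rank (2+3)/2 = 2.5.
Ranks ≤ 2: {1} → 1 value.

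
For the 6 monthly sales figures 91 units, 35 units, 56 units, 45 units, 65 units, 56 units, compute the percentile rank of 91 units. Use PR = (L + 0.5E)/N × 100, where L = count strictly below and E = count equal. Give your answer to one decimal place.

N = 6.
Strictly below 91: 5. Equal to 91: 1.
PR = (5 + 0.5·1)/6 × 100 = 91.7

91.7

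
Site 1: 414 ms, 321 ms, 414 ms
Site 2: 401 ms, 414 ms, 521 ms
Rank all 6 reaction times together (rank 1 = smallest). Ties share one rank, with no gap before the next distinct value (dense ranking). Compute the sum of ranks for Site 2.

Sorted (ascending): 321, 401, 414, 414, 414, 521
The 3 values of 414 share dense rank 3.
Remaining distinct values take the next consecutive integers.
Site 2 values → pooled ranks: 401→2, 414→3, 521→4
Rank sum = 2 + 3 + 4 = 9

9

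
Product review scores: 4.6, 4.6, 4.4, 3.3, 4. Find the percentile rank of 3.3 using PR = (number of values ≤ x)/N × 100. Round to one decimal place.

20.0

N = 5.
Strictly below 3.3: 0. Equal to 3.3: 1.
PR = 1/5 × 100 = 20.0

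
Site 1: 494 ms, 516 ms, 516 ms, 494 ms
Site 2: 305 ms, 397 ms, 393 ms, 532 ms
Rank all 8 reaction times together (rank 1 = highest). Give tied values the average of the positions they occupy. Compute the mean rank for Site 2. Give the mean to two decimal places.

Sorted (descending): 532, 516, 516, 494, 494, 397, 393, 305
The 2 values of 516 occupy positions 2–3 → average rank (2+3)/2 = 2.5.
The 2 values of 494 occupy positions 4–5 → average rank (4+5)/2 = 4.5.
Site 2 values → pooled ranks: 305→8, 397→6, 393→7, 532→1
Mean rank = (8 + 6 + 7 + 1) / 4 = 5.50

5.50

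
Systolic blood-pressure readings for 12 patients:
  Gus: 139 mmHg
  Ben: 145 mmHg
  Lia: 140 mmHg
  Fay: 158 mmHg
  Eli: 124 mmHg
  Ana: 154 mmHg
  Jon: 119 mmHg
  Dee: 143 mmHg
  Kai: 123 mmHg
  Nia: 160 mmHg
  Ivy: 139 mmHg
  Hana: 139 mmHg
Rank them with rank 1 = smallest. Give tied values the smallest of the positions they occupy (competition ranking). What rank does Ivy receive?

4

Sorted (ascending): 119, 123, 124, 139, 139, 139, 140, 143, 145, 154, 158, 160
The 3 values of 139 occupy positions 4–6 → each gets rank 4.
Ivy has value 139 mmHg → rank 4.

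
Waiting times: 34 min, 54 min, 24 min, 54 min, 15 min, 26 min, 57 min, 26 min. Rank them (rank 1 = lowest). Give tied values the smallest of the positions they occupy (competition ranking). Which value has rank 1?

Sorted (ascending): 15, 24, 26, 26, 34, 54, 54, 57
The 2 values of 26 occupy positions 3–4 → each gets rank 3.
The 2 values of 54 occupy positions 6–7 → each gets rank 6.
Rank 1 → value 15.

15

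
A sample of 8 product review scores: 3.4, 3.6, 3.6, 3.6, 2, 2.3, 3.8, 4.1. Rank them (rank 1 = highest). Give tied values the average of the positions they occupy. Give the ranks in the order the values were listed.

6, 4, 4, 4, 8, 7, 2, 1

Sorted (descending): 4.1, 3.8, 3.6, 3.6, 3.6, 3.4, 2.3, 2
The 3 values of 3.6 occupy positions 3–5 → average rank 4.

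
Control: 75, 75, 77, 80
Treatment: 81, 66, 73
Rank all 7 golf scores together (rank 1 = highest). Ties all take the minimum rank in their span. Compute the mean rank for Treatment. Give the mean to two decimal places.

4.67

Sorted (descending): 81, 80, 77, 75, 75, 73, 66
The 2 values of 75 occupy positions 4–5 → each gets rank 4.
Treatment values → pooled ranks: 81→1, 66→7, 73→6
Mean rank = (1 + 7 + 6) / 3 = 4.67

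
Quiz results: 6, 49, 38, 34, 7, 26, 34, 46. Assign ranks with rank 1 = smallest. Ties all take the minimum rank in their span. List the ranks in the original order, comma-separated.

1, 8, 6, 4, 2, 3, 4, 7

Sorted (ascending): 6, 7, 26, 34, 34, 38, 46, 49
The 2 values of 34 occupy positions 4–5 → each gets rank 4.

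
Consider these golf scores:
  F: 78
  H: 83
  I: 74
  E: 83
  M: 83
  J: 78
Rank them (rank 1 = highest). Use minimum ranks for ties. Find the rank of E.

Sorted (descending): 83, 83, 83, 78, 78, 74
The 3 values of 83 occupy positions 1–3 → each gets rank 1.
The 2 values of 78 occupy positions 4–5 → each gets rank 4.
E has value 83 → rank 1.

1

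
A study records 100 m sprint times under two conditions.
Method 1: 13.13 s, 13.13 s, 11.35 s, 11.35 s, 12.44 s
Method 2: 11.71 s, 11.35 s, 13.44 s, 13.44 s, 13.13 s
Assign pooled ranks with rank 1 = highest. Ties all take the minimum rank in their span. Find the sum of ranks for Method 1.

Sorted (descending): 13.44, 13.44, 13.13, 13.13, 13.13, 12.44, 11.71, 11.35, 11.35, 11.35
The 2 values of 13.44 occupy positions 1–2 → each gets rank 1.
The 3 values of 13.13 occupy positions 3–5 → each gets rank 3.
The 3 values of 11.35 occupy positions 8–10 → each gets rank 8.
Method 1 values → pooled ranks: 13.13→3, 13.13→3, 11.35→8, 11.35→8, 12.44→6
Rank sum = 3 + 3 + 8 + 8 + 6 = 28

28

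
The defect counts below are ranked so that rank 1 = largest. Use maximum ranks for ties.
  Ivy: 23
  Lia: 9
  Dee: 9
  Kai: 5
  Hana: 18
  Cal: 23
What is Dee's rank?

Sorted (descending): 23, 23, 18, 9, 9, 5
The 2 values of 23 occupy positions 1–2 → each gets rank 2.
The 2 values of 9 occupy positions 4–5 → each gets rank 5.
Dee has value 9 → rank 5.

5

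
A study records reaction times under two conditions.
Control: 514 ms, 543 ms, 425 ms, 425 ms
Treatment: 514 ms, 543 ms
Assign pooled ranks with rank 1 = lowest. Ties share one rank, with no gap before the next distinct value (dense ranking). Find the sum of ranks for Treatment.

5

Sorted (ascending): 425, 425, 514, 514, 543, 543
The 2 values of 425 share dense rank 1.
The 2 values of 514 share dense rank 2.
The 2 values of 543 share dense rank 3.
Treatment values → pooled ranks: 514→2, 543→3
Rank sum = 2 + 3 = 5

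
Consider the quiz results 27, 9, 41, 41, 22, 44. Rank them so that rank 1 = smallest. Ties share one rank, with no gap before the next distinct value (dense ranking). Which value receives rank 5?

Sorted (ascending): 9, 22, 27, 41, 41, 44
The 2 values of 41 share dense rank 4.
Remaining distinct values take the next consecutive integers.
Rank 5 → value 44.

44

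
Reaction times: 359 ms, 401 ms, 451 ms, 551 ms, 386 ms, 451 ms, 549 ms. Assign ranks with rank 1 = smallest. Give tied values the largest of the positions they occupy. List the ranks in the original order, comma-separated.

1, 3, 5, 7, 2, 5, 6

Sorted (ascending): 359, 386, 401, 451, 451, 549, 551
The 2 values of 451 occupy positions 4–5 → each gets rank 5.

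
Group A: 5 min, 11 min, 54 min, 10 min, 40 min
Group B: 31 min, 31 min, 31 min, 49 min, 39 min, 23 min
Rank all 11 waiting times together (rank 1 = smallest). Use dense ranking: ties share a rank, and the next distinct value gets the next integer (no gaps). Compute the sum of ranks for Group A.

Sorted (ascending): 5, 10, 11, 23, 31, 31, 31, 39, 40, 49, 54
The 3 values of 31 share dense rank 5.
Remaining distinct values take the next consecutive integers.
Group A values → pooled ranks: 5→1, 11→3, 54→9, 10→2, 40→7
Rank sum = 1 + 3 + 9 + 2 + 7 = 22

22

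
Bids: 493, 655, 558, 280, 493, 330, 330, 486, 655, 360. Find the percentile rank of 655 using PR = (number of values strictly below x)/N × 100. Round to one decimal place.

80.0

N = 10.
Strictly below 655: 8. Equal to 655: 2.
PR = 8/10 × 100 = 80.0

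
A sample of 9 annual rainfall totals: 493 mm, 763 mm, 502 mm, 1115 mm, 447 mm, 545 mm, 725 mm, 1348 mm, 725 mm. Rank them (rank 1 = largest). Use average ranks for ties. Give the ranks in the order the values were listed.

8, 3, 7, 2, 9, 6, 4.5, 1, 4.5

Sorted (descending): 1348, 1115, 763, 725, 725, 545, 502, 493, 447
The 2 values of 725 occupy positions 4–5 → average rank (4+5)/2 = 4.5.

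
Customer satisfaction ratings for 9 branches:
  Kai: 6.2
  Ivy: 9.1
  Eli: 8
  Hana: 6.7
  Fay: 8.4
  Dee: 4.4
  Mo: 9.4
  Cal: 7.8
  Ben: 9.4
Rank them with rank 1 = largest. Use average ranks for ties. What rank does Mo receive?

1.5

Sorted (descending): 9.4, 9.4, 9.1, 8.4, 8, 7.8, 6.7, 6.2, 4.4
The 2 values of 9.4 occupy positions 1–2 → average rank (1+2)/2 = 1.5.
Mo has value 9.4 → rank 1.5.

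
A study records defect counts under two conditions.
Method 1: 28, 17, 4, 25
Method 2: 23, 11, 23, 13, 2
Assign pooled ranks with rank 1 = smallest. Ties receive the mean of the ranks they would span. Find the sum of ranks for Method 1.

24

Sorted (ascending): 2, 4, 11, 13, 17, 23, 23, 25, 28
The 2 values of 23 occupy positions 6–7 → average rank (6+7)/2 = 6.5.
Method 1 values → pooled ranks: 28→9, 17→5, 4→2, 25→8
Rank sum = 9 + 5 + 2 + 8 = 24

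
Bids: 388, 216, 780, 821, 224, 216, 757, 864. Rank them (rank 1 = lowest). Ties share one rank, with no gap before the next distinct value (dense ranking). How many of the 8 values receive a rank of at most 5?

6

Sorted (ascending): 216, 216, 224, 388, 757, 780, 821, 864
The 2 values of 216 share dense rank 1.
Remaining distinct values take the next consecutive integers.
Ranks ≤ 5: {1, 1, 2, 3, 4, 5} → 6 values.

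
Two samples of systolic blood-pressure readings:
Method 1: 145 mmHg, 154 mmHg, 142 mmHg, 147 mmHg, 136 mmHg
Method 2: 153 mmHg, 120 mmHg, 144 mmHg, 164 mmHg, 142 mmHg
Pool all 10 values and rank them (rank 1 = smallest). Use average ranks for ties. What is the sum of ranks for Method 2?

Sorted (ascending): 120, 136, 142, 142, 144, 145, 147, 153, 154, 164
The 2 values of 142 occupy positions 3–4 → average rank (3+4)/2 = 3.5.
Method 2 values → pooled ranks: 153→8, 120→1, 144→5, 164→10, 142→3.5
Rank sum = 8 + 1 + 5 + 10 + 3.5 = 27.5

27.5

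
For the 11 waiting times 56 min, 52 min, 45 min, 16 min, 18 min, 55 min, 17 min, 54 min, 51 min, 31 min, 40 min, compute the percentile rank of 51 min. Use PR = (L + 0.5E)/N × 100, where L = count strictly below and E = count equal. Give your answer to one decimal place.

59.1

N = 11.
Strictly below 51: 6. Equal to 51: 1.
PR = (6 + 0.5·1)/11 × 100 = 59.1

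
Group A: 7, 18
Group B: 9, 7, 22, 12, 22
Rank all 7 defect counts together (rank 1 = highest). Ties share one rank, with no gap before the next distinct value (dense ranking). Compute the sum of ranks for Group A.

7

Sorted (descending): 22, 22, 18, 12, 9, 7, 7
The 2 values of 22 share dense rank 1.
The 2 values of 7 share dense rank 5.
Remaining distinct values take the next consecutive integers.
Group A values → pooled ranks: 7→5, 18→2
Rank sum = 5 + 2 = 7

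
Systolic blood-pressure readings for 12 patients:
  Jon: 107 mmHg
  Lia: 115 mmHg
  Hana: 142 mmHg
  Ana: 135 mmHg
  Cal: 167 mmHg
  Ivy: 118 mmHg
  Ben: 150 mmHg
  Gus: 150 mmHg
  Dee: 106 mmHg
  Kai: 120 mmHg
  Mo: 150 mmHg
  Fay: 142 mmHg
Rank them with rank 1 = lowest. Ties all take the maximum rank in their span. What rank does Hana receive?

Sorted (ascending): 106, 107, 115, 118, 120, 135, 142, 142, 150, 150, 150, 167
The 2 values of 142 occupy positions 7–8 → each gets rank 8.
The 3 values of 150 occupy positions 9–11 → each gets rank 11.
Hana has value 142 mmHg → rank 8.

8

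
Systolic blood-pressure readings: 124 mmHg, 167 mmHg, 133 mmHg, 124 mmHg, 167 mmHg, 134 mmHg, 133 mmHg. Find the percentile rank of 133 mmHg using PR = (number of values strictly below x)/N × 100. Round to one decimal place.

N = 7.
Strictly below 133: 2. Equal to 133: 2.
PR = 2/7 × 100 = 28.6

28.6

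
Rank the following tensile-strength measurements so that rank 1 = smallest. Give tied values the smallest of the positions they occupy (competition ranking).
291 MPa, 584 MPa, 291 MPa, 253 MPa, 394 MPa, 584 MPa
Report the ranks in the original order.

Sorted (ascending): 253, 291, 291, 394, 584, 584
The 2 values of 291 occupy positions 2–3 → each gets rank 2.
The 2 values of 584 occupy positions 5–6 → each gets rank 5.

2, 5, 2, 1, 4, 5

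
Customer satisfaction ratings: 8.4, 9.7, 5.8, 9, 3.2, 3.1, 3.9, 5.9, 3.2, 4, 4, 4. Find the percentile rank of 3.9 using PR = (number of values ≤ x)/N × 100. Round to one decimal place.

N = 12.
Strictly below 3.9: 3. Equal to 3.9: 1.
PR = 4/12 × 100 = 33.3

33.3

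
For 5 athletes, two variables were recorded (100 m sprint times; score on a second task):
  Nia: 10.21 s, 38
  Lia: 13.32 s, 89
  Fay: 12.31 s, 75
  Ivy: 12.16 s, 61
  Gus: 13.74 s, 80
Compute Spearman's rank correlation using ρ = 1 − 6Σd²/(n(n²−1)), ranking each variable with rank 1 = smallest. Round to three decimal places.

Ranks of variable 1: 1, 4, 3, 2, 5
Ranks of variable 2: 1, 5, 3, 2, 4
d = r₁ − r₂: 0, -1, 0, 0, 1
d²: 0, 1, 0, 0, 1; Σd² = 2
ρ = 1 − 6·2/(5·24) = 1 − 12/120 = 0.900

0.900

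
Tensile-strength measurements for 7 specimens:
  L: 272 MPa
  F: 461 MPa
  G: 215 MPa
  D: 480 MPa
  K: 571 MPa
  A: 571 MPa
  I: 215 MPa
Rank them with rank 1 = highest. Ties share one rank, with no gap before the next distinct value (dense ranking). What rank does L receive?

Sorted (descending): 571, 571, 480, 461, 272, 215, 215
The 2 values of 571 share dense rank 1.
The 2 values of 215 share dense rank 5.
Remaining distinct values take the next consecutive integers.
L has value 272 MPa → rank 4.

4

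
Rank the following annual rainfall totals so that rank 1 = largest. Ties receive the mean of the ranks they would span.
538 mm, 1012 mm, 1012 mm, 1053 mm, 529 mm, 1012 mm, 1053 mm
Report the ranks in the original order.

Sorted (descending): 1053, 1053, 1012, 1012, 1012, 538, 529
The 2 values of 1053 occupy positions 1–2 → average rank (1+2)/2 = 1.5.
The 3 values of 1012 occupy positions 3–5 → average rank 4.

6, 4, 4, 1.5, 7, 4, 1.5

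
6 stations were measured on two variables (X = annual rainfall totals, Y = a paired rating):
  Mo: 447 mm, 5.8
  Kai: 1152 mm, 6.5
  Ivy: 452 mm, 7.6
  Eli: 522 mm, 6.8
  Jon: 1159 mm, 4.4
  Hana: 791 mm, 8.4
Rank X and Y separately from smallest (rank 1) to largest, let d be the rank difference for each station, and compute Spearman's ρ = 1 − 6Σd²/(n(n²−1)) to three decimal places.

Ranks of variable 1: 1, 5, 2, 3, 6, 4
Ranks of variable 2: 2, 3, 5, 4, 1, 6
d = r₁ − r₂: -1, 2, -3, -1, 5, -2
d²: 1, 4, 9, 1, 25, 4; Σd² = 44
ρ = 1 − 6·44/(6·35) = 1 − 264/210 = -0.257

-0.257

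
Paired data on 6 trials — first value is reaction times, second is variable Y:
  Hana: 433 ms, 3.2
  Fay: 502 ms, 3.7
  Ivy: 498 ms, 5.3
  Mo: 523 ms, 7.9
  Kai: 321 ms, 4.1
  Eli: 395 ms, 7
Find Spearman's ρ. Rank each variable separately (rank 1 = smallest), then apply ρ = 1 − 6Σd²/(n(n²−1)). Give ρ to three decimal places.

0.257

Ranks of variable 1: 3, 5, 4, 6, 1, 2
Ranks of variable 2: 1, 2, 4, 6, 3, 5
d = r₁ − r₂: 2, 3, 0, 0, -2, -3
d²: 4, 9, 0, 0, 4, 9; Σd² = 26
ρ = 1 − 6·26/(6·35) = 1 − 156/210 = 0.257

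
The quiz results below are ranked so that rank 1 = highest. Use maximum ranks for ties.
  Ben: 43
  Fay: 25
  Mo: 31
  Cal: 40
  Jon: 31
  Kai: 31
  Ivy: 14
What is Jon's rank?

5

Sorted (descending): 43, 40, 31, 31, 31, 25, 14
The 3 values of 31 occupy positions 3–5 → each gets rank 5.
Jon has value 31 → rank 5.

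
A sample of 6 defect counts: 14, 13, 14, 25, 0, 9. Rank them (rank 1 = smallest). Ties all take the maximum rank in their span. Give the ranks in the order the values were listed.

Sorted (ascending): 0, 9, 13, 14, 14, 25
The 2 values of 14 occupy positions 4–5 → each gets rank 5.

5, 3, 5, 6, 1, 2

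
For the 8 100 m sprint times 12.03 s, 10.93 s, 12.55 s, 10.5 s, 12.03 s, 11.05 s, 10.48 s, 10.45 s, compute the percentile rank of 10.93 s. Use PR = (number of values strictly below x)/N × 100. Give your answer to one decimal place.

N = 8.
Strictly below 10.93: 3. Equal to 10.93: 1.
PR = 3/8 × 100 = 37.5

37.5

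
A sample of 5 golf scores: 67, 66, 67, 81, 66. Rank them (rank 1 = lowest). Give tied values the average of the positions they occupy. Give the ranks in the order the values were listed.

3.5, 1.5, 3.5, 5, 1.5

Sorted (ascending): 66, 66, 67, 67, 81
The 2 values of 66 occupy positions 1–2 → average rank (1+2)/2 = 1.5.
The 2 values of 67 occupy positions 3–4 → average rank (3+4)/2 = 3.5.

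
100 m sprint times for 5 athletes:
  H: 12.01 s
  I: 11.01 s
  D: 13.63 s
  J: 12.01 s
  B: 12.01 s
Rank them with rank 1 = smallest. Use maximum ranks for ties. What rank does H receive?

Sorted (ascending): 11.01, 12.01, 12.01, 12.01, 13.63
The 3 values of 12.01 occupy positions 2–4 → each gets rank 4.
H has value 12.01 s → rank 4.

4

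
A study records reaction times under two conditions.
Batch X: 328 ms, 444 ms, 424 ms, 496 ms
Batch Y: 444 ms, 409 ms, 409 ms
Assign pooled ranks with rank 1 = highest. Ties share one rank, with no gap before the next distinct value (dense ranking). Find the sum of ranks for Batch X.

11

Sorted (descending): 496, 444, 444, 424, 409, 409, 328
The 2 values of 444 share dense rank 2.
The 2 values of 409 share dense rank 4.
Remaining distinct values take the next consecutive integers.
Batch X values → pooled ranks: 328→5, 444→2, 424→3, 496→1
Rank sum = 5 + 2 + 3 + 1 = 11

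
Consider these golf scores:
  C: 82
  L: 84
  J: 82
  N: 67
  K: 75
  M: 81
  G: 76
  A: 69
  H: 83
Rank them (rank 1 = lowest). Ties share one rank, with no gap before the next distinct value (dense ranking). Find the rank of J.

Sorted (ascending): 67, 69, 75, 76, 81, 82, 82, 83, 84
The 2 values of 82 share dense rank 6.
Remaining distinct values take the next consecutive integers.
J has value 82 → rank 6.

6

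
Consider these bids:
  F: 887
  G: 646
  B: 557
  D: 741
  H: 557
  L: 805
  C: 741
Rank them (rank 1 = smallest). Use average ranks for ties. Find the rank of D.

Sorted (ascending): 557, 557, 646, 741, 741, 805, 887
The 2 values of 557 occupy positions 1–2 → average rank (1+2)/2 = 1.5.
The 2 values of 741 occupy positions 4–5 → average rank (4+5)/2 = 4.5.
D has value 741 → rank 4.5.

4.5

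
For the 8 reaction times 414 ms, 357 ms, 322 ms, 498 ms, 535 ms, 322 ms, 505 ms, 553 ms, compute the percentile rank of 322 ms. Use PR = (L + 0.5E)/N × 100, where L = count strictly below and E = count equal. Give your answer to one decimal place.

12.5

N = 8.
Strictly below 322: 0. Equal to 322: 2.
PR = (0 + 0.5·2)/8 × 100 = 12.5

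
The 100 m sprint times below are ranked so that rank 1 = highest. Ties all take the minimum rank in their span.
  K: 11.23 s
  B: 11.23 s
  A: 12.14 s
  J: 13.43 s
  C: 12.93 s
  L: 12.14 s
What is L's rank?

Sorted (descending): 13.43, 12.93, 12.14, 12.14, 11.23, 11.23
The 2 values of 12.14 occupy positions 3–4 → each gets rank 3.
The 2 values of 11.23 occupy positions 5–6 → each gets rank 5.
L has value 12.14 s → rank 3.

3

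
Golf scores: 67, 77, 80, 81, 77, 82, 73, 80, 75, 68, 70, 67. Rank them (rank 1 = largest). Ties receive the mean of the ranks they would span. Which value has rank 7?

75

Sorted (descending): 82, 81, 80, 80, 77, 77, 75, 73, 70, 68, 67, 67
The 2 values of 80 occupy positions 3–4 → average rank (3+4)/2 = 3.5.
The 2 values of 77 occupy positions 5–6 → average rank (5+6)/2 = 5.5.
The 2 values of 67 occupy positions 11–12 → average rank (11+12)/2 = 11.5.
Rank 7 → value 75.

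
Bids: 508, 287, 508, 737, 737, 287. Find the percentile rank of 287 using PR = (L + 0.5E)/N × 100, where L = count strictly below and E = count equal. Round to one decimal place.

N = 6.
Strictly below 287: 0. Equal to 287: 2.
PR = (0 + 0.5·2)/6 × 100 = 16.7

16.7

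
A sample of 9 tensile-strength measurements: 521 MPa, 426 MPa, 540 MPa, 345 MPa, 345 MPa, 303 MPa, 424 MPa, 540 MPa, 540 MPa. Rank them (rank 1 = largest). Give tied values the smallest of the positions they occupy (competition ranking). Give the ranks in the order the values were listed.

Sorted (descending): 540, 540, 540, 521, 426, 424, 345, 345, 303
The 3 values of 540 occupy positions 1–3 → each gets rank 1.
The 2 values of 345 occupy positions 7–8 → each gets rank 7.

4, 5, 1, 7, 7, 9, 6, 1, 1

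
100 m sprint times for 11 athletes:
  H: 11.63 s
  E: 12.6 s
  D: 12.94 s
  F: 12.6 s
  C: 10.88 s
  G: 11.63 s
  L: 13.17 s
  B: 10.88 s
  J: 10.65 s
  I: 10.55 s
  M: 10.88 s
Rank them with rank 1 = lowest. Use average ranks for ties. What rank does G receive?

6.5

Sorted (ascending): 10.55, 10.65, 10.88, 10.88, 10.88, 11.63, 11.63, 12.6, 12.6, 12.94, 13.17
The 3 values of 10.88 occupy positions 3–5 → average rank 4.
The 2 values of 11.63 occupy positions 6–7 → average rank (6+7)/2 = 6.5.
The 2 values of 12.6 occupy positions 8–9 → average rank (8+9)/2 = 8.5.
G has value 11.63 s → rank 6.5.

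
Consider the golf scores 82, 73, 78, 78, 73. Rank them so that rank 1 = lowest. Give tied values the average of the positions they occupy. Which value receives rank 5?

82

Sorted (ascending): 73, 73, 78, 78, 82
The 2 values of 73 occupy positions 1–2 → average rank (1+2)/2 = 1.5.
The 2 values of 78 occupy positions 3–4 → average rank (3+4)/2 = 3.5.
Rank 5 → value 82.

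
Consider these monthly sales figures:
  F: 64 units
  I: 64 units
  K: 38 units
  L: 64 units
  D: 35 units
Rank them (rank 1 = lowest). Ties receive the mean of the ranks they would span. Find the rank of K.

2

Sorted (ascending): 35, 38, 64, 64, 64
The 3 values of 64 occupy positions 3–5 → average rank 4.
K has value 38 units → rank 2.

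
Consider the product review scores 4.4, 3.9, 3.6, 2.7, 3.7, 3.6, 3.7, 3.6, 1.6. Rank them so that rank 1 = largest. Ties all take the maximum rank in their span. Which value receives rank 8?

2.7

Sorted (descending): 4.4, 3.9, 3.7, 3.7, 3.6, 3.6, 3.6, 2.7, 1.6
The 2 values of 3.7 occupy positions 3–4 → each gets rank 4.
The 3 values of 3.6 occupy positions 5–7 → each gets rank 7.
Rank 8 → value 2.7.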